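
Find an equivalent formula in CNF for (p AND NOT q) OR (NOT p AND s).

(p OR s) AND (NOT q OR NOT p) AND (NOT q OR s)

(p AND NOT q) OR (NOT p AND s)
⇔ (p OR NOT p) AND (p OR s) AND (NOT q OR NOT p) AND (NOT q OR s)
⇔ (p OR s) AND (NOT q OR NOT p) AND (NOT q OR s)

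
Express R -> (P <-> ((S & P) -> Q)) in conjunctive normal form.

(~R | ~P | ~S | Q) & (~R | P)

R -> (P <-> ((S & P) -> Q))
≡ ~R | (P <-> ((S & P) -> Q))   — eliminate ->
≡ ~R | ((P -> ((S & P) -> Q)) & (((S & P) -> Q) -> P))   — eliminate <->
≡ ~R | ((~P | ((S & P) -> Q)) & (((S & P) -> Q) -> P))   — eliminate ->
≡ ~R | ((~P | ~(S & P) | Q) & (((S & P) -> Q) -> P))   — eliminate ->
≡ ~R | ((~P | ~(S & P) | Q) & (~((S & P) -> Q) | P))   — eliminate ->
≡ ~R | ((~P | ~(S & P) | Q) & (~(~(S & P) | Q) | P))   — eliminate ->
≡ ~R | ((~P | ~S | ~P | Q) & (~(~(S & P) | Q) | P))   — De Morgan
≡ ~R | ((~P | ~S | ~P | Q) & ((~~(S & P) & ~Q) | P))   — De Morgan
≡ ~R | ((~P | ~S | ~P | Q) & ((S & P & ~Q) | P))   — double negation
≡ (~R | ~P | ~S | ~P | Q) & (~R | S | P) & (~R | P | P) & (~R | ~Q | P)   — distribute | over &
≡ (~R | ~P | ~S | Q) & (~R | P)   — simplify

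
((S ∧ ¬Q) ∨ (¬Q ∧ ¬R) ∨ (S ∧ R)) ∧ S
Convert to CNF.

(¬Q ∨ R) ∧ S

((S ∧ ¬Q) ∨ (¬Q ∧ ¬R) ∨ (S ∧ R)) ∧ S
≡ (S ∨ ¬Q ∨ S) ∧ (S ∨ ¬Q ∨ R) ∧ (S ∨ ¬R ∨ S) ∧ (S ∨ ¬R ∨ R) ∧ (¬Q ∨ ¬Q ∨ S) ∧ (¬Q ∨ ¬Q ∨ R) ∧ (¬Q ∨ ¬R ∨ S) ∧ (¬Q ∨ ¬R ∨ R) ∧ S   — distribute ∨ over ∧
≡ (¬Q ∨ R) ∧ S   — simplify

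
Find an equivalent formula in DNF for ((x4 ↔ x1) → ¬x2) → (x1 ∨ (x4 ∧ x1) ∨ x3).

(¬x4 ∧ ¬x1 ∧ x2) ∨ x1 ∨ x3

((x4 ↔ x1) → ¬x2) → (x1 ∨ (x4 ∧ x1) ∨ x3)
≡ ¬((x4 ↔ x1) → ¬x2) ∨ x1 ∨ (x4 ∧ x1) ∨ x3
≡ ¬(¬(x4 ↔ x1) ∨ ¬x2) ∨ x1 ∨ (x4 ∧ x1) ∨ x3
≡ ¬(¬((x4 → x1) ∧ (x1 → x4)) ∨ ¬x2) ∨ x1 ∨ (x4 ∧ x1) ∨ x3
≡ ¬(¬((¬x4 ∨ x1) ∧ (x1 → x4)) ∨ ¬x2) ∨ x1 ∨ (x4 ∧ x1) ∨ x3
≡ ¬(¬((¬x4 ∨ x1) ∧ (¬x1 ∨ x4)) ∨ ¬x2) ∨ x1 ∨ (x4 ∧ x1) ∨ x3
≡ (¬¬((¬x4 ∨ x1) ∧ (¬x1 ∨ x4)) ∧ ¬¬x2) ∨ x1 ∨ (x4 ∧ x1) ∨ x3
≡ ((¬x4 ∨ x1) ∧ (¬x1 ∨ x4) ∧ ¬¬x2) ∨ x1 ∨ (x4 ∧ x1) ∨ x3
≡ ((¬x4 ∨ x1) ∧ (¬x1 ∨ x4) ∧ x2) ∨ x1 ∨ (x4 ∧ x1) ∨ x3
≡ (¬x4 ∧ ¬x1 ∧ x2) ∨ (¬x4 ∧ x4 ∧ x2) ∨ (x1 ∧ ¬x1 ∧ x2) ∨ (x1 ∧ x4 ∧ x2) ∨ x1 ∨ (x4 ∧ x1) ∨ x3
≡ (¬x4 ∧ ¬x1 ∧ x2) ∨ x1 ∨ x3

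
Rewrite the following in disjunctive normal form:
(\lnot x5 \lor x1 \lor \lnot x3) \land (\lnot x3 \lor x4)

(\lnot x5 \lor x1 \lor \lnot x3) \land (\lnot x3 \lor x4)
≡ (\lnot x5 \land \lnot x3) \lor (\lnot x5 \land x4) \lor (x1 \land \lnot x3) \lor (x1 \land x4) \lor (\lnot x3 \land \lnot x3) \lor (\lnot x3 \land x4)
≡ (\lnot x5 \land x4) \lor (x1 \land x4) \lor \lnot x3

(\lnot x5 \land x4) \lor (x1 \land x4) \lor \lnot x3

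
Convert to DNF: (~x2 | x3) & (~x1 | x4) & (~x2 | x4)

(~x2 | x3) & (~x1 | x4) & (~x2 | x4)
≡ (~x2 & ~x1 & ~x2) | (~x2 & ~x1 & x4) | (~x2 & x4 & ~x2) | (~x2 & x4 & x4) | (x3 & ~x1 & ~x2) | (x3 & ~x1 & x4) | (x3 & x4 & ~x2) | (x3 & x4 & x4)
≡ (~x2 & ~x1) | (~x2 & x4) | (x3 & x4)

(~x2 & ~x1) | (~x2 & x4) | (x3 & x4)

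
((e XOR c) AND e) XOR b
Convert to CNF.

(NOT e OR NOT c OR b) AND (e OR b) AND (NOT e OR c OR NOT b)

((e XOR c) AND e) XOR b
⇔ (((e XOR c) AND e) OR b) AND NOT ((e XOR c) AND e AND b)   [expand XOR]
⇔ (((e OR c) AND NOT (e AND c) AND e) OR b) AND NOT ((e XOR c) AND e AND b)   [expand XOR]
⇔ (((e OR c) AND NOT (e AND c) AND e) OR b) AND NOT ((e OR c) AND NOT (e AND c) AND e AND b)   [expand XOR]
⇔ (((e OR c) AND (NOT e OR NOT c) AND e) OR b) AND NOT ((e OR c) AND NOT (e AND c) AND e AND b)   [De Morgan]
⇔ (((e OR c) AND (NOT e OR NOT c) AND e) OR b) AND (NOT (e OR c) OR NOT NOT (e AND c) OR NOT e OR NOT b)   [De Morgan]
⇔ (((e OR c) AND (NOT e OR NOT c) AND e) OR b) AND ((NOT e AND NOT c) OR NOT NOT (e AND c) OR NOT e OR NOT b)   [De Morgan]
⇔ (((e OR c) AND (NOT e OR NOT c) AND e) OR b) AND ((NOT e AND NOT c) OR (e AND c) OR NOT e OR NOT b)   [double negation]
⇔ (e OR c OR b) AND (NOT e OR NOT c OR b) AND (e OR b) AND (NOT e OR e OR NOT e OR NOT b) AND (NOT e OR c OR NOT e OR NOT b) AND (NOT c OR e OR NOT e OR NOT b) AND (NOT c OR c OR NOT e OR NOT b)   [distribute OR over AND]
⇔ (NOT e OR NOT c OR b) AND (e OR b) AND (NOT e OR c OR NOT b)   [simplify]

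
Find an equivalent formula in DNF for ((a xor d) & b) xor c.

((a xor d) & b) xor c
≡ ((a xor d) & b & ~c) | (~((a xor d) & b) & c)   [expand xor]
≡ (((a & ~d) | (~a & d)) & b & ~c) | (~((a xor d) & b) & c)   [expand xor]
≡ (((a & ~d) | (~a & d)) & b & ~c) | (~(((a & ~d) | (~a & d)) & b) & c)   [expand xor]
≡ (((a & ~d) | (~a & d)) & b & ~c) | ((~((a & ~d) | (~a & d)) | ~b) & c)   [De Morgan]
≡ (((a & ~d) | (~a & d)) & b & ~c) | (((~(a & ~d) & ~(~a & d)) | ~b) & c)   [De Morgan]
≡ (((a & ~d) | (~a & d)) & b & ~c) | ((((~a | ~~d) & ~(~a & d)) | ~b) & c)   [De Morgan]
≡ (((a & ~d) | (~a & d)) & b & ~c) | ((((~a | d) & ~(~a & d)) | ~b) & c)   [double negation]
≡ (((a & ~d) | (~a & d)) & b & ~c) | ((((~a | d) & (~~a | ~d)) | ~b) & c)   [De Morgan]
≡ (((a & ~d) | (~a & d)) & b & ~c) | ((((~a | d) & (a | ~d)) | ~b) & c)   [double negation]
≡ (a & ~d & b & ~c) | (~a & d & b & ~c) | (~a & a & c) | (~a & ~d & c) | (d & a & c) | (d & ~d & c) | (~b & c)   [distribute & over |]
≡ (a & ~d & b & ~c) | (~a & d & b & ~c) | (~a & ~d & c) | (d & a & c) | (~b & c)   [simplify]

(a & ~d & b & ~c) | (~a & d & b & ~c) | (~a & ~d & c) | (d & a & c) | (~b & c)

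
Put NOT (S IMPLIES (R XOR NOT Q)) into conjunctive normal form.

NOT (S IMPLIES (R XOR NOT Q))
⇔ NOT (NOT S OR (R XOR NOT Q))
⇔ NOT (NOT S OR ((R OR NOT Q) AND NOT (R AND NOT Q)))
⇔ NOT NOT S AND NOT ((R OR NOT Q) AND NOT (R AND NOT Q))
⇔ S AND NOT ((R OR NOT Q) AND NOT (R AND NOT Q))
⇔ S AND (NOT (R OR NOT Q) OR NOT NOT (R AND NOT Q))
⇔ S AND ((NOT R AND NOT NOT Q) OR NOT NOT (R AND NOT Q))
⇔ S AND ((NOT R AND Q) OR NOT NOT (R AND NOT Q))
⇔ S AND ((NOT R AND Q) OR (R AND NOT Q))
⇔ S AND (NOT R OR R) AND (NOT R OR NOT Q) AND (Q OR R) AND (Q OR NOT Q)
⇔ S AND (NOT R OR NOT Q) AND (Q OR R)

S AND (NOT R OR NOT Q) AND (Q OR R)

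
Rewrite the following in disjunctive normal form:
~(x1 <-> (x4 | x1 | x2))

(x4 & ~x1) | (x2 & ~x1)

~(x1 <-> (x4 | x1 | x2))
≡ ~((x1 -> (x4 | x1 | x2)) & ((x4 | x1 | x2) -> x1))   [eliminate <->]
≡ ~((~x1 | x4 | x1 | x2) & ((x4 | x1 | x2) -> x1))   [eliminate ->]
≡ ~((~x1 | x4 | x1 | x2) & (~(x4 | x1 | x2) | x1))   [eliminate ->]
≡ ~(~x1 | x4 | x1 | x2) | ~(~(x4 | x1 | x2) | x1)   [De Morgan]
≡ (~~x1 & ~x4 & ~x1 & ~x2) | ~(~(x4 | x1 | x2) | x1)   [De Morgan]
≡ (x1 & ~x4 & ~x1 & ~x2) | ~(~(x4 | x1 | x2) | x1)   [double negation]
≡ (x1 & ~x4 & ~x1 & ~x2) | (~~(x4 | x1 | x2) & ~x1)   [De Morgan]
≡ (x1 & ~x4 & ~x1 & ~x2) | ((x4 | x1 | x2) & ~x1)   [double negation]
≡ (x1 & ~x4 & ~x1 & ~x2) | (x4 & ~x1) | (x1 & ~x1) | (x2 & ~x1)   [distribute & over |]
≡ (x4 & ~x1) | (x2 & ~x1)   [simplify]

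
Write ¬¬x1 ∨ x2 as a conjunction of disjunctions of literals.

x1 ∨ x2

¬¬x1 ∨ x2
= x1 ∨ x2   [double negation]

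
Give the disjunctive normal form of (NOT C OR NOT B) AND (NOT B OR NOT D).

(NOT C AND NOT D) OR NOT B

(NOT C OR NOT B) AND (NOT B OR NOT D)
⇔ (NOT C AND NOT B) OR (NOT C AND NOT D) OR (NOT B AND NOT B) OR (NOT B AND NOT D)
⇔ (NOT C AND NOT D) OR NOT B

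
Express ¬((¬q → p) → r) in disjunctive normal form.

(q ∧ ¬r) ∨ (p ∧ ¬r)

¬((¬q → p) → r)
= ¬(¬(¬q → p) ∨ r)   — eliminate →
= ¬(¬(¬¬q ∨ p) ∨ r)   — eliminate →
= ¬¬(¬¬q ∨ p) ∧ ¬r   — De Morgan
= (¬¬q ∨ p) ∧ ¬r   — double negation
= (q ∨ p) ∧ ¬r   — double negation
= (q ∧ ¬r) ∨ (p ∧ ¬r)   — distribute ∧ over ∨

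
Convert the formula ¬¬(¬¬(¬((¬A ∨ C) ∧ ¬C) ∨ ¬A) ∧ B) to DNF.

¬¬(¬¬(¬((¬A ∨ C) ∧ ¬C) ∨ ¬A) ∧ B)
≡ ¬¬(¬((¬A ∨ C) ∧ ¬C) ∨ ¬A) ∧ B   (double negation)
≡ (¬((¬A ∨ C) ∧ ¬C) ∨ ¬A) ∧ B   (double negation)
≡ (¬(¬A ∨ C) ∨ ¬¬C ∨ ¬A) ∧ B   (De Morgan)
≡ ((¬¬A ∧ ¬C) ∨ ¬¬C ∨ ¬A) ∧ B   (De Morgan)
≡ ((A ∧ ¬C) ∨ ¬¬C ∨ ¬A) ∧ B   (double negation)
≡ ((A ∧ ¬C) ∨ C ∨ ¬A) ∧ B   (double negation)
≡ (A ∧ ¬C ∧ B) ∨ (C ∧ B) ∨ (¬A ∧ B)   (distribute ∧ over ∨)

(A ∧ ¬C ∧ B) ∨ (C ∧ B) ∨ (¬A ∧ B)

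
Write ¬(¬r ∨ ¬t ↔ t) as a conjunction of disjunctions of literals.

¬(¬r ∨ ¬t ↔ t)
= ¬((¬r ∨ ¬t → t) ∧ (t → ¬r ∨ ¬t))   — eliminate ↔
= ¬((¬(¬r ∨ ¬t) ∨ t) ∧ (t → ¬r ∨ ¬t))   — eliminate →
= ¬((¬(¬r ∨ ¬t) ∨ t) ∧ (¬t ∨ ¬r ∨ ¬t))   — eliminate →
= ¬(¬(¬r ∨ ¬t) ∨ t) ∨ ¬(¬t ∨ ¬r ∨ ¬t)   — De Morgan
= ¬¬(¬r ∨ ¬t) ∧ ¬t ∨ ¬(¬t ∨ ¬r ∨ ¬t)   — De Morgan
= (¬r ∨ ¬t) ∧ ¬t ∨ ¬(¬t ∨ ¬r ∨ ¬t)   — double negation
= (¬r ∨ ¬t) ∧ ¬t ∨ ¬¬t ∧ ¬¬r ∧ ¬¬t   — De Morgan
= (¬r ∨ ¬t) ∧ ¬t ∨ t ∧ ¬¬r ∧ ¬¬t   — double negation
= (¬r ∨ ¬t) ∧ ¬t ∨ t ∧ r ∧ ¬¬t   — double negation
= (¬r ∨ ¬t) ∧ ¬t ∨ t ∧ r ∧ t   — double negation
= (¬r ∨ ¬t ∨ t) ∧ (¬r ∨ ¬t ∨ r) ∧ (¬r ∨ ¬t ∨ t) ∧ (¬t ∨ t) ∧ (¬t ∨ r) ∧ (¬t ∨ t)   — distribute ∨ over ∧
= ¬t ∨ r   — simplify

¬t ∨ r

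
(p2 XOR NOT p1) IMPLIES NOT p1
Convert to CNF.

(p2 XOR NOT p1) IMPLIES NOT p1
≡ NOT (p2 XOR NOT p1) OR NOT p1   [eliminate IMPLIES]
≡ NOT ((p2 OR NOT p1) AND NOT (p2 AND NOT p1)) OR NOT p1   [expand XOR]
≡ NOT (p2 OR NOT p1) OR NOT NOT (p2 AND NOT p1) OR NOT p1   [De Morgan]
≡ (NOT p2 AND NOT NOT p1) OR NOT NOT (p2 AND NOT p1) OR NOT p1   [De Morgan]
≡ (NOT p2 AND p1) OR NOT NOT (p2 AND NOT p1) OR NOT p1   [double negation]
≡ (NOT p2 AND p1) OR (p2 AND NOT p1) OR NOT p1   [double negation]
≡ (NOT p2 OR p2 OR NOT p1) AND (NOT p2 OR NOT p1 OR NOT p1) AND (p1 OR p2 OR NOT p1) AND (p1 OR NOT p1 OR NOT p1)   [distribute OR over AND]
≡ NOT p2 OR NOT p1   [simplify]

NOT p2 OR NOT p1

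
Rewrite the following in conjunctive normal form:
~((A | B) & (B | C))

(~A | ~C) & ~B

~((A | B) & (B | C))
= ~(A | B) | ~(B | C)   (De Morgan)
= (~A & ~B) | ~(B | C)   (De Morgan)
= (~A & ~B) | (~B & ~C)   (De Morgan)
= (~A | ~B) & (~A | ~C) & (~B | ~B) & (~B | ~C)   (distribute | over &)
= (~A | ~C) & ~B   (simplify)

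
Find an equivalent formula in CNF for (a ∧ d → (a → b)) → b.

(a ∧ d → (a → b)) → b
= ¬(a ∧ d → (a → b)) ∨ b   [eliminate →]
= ¬(¬(a ∧ d) ∨ (a → b)) ∨ b   [eliminate →]
= ¬(¬(a ∧ d) ∨ ¬a ∨ b) ∨ b   [eliminate →]
= ¬¬(a ∧ d) ∧ ¬¬a ∧ ¬b ∨ b   [De Morgan]
= a ∧ d ∧ ¬¬a ∧ ¬b ∨ b   [double negation]
= a ∧ d ∧ a ∧ ¬b ∨ b   [double negation]
= (a ∨ b) ∧ (d ∨ b) ∧ (a ∨ b) ∧ (¬b ∨ b)   [distribute ∨ over ∧]
= (a ∨ b) ∧ (d ∨ b)   [simplify]

(a ∨ b) ∧ (d ∨ b)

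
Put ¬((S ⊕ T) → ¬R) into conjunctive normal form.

¬((S ⊕ T) → ¬R)
≡ ¬(¬(S ⊕ T) ∨ ¬R)   [eliminate →]
≡ ¬(¬((S ∨ T) ∧ ¬(S ∧ T)) ∨ ¬R)   [expand ⊕]
≡ ¬¬((S ∨ T) ∧ ¬(S ∧ T)) ∧ ¬¬R   [De Morgan]
≡ (S ∨ T) ∧ ¬(S ∧ T) ∧ ¬¬R   [double negation]
≡ (S ∨ T) ∧ (¬S ∨ ¬T) ∧ ¬¬R   [De Morgan]
≡ (S ∨ T) ∧ (¬S ∨ ¬T) ∧ R   [double negation]

(S ∨ T) ∧ (¬S ∨ ¬T) ∧ R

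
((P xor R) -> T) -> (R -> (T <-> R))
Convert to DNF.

(~P & R & ~T) | ~R | (R & T)

((P xor R) -> T) -> (R -> (T <-> R))
= ~((P xor R) -> T) | (R -> (T <-> R))   (eliminate ->)
= ~(~(P xor R) | T) | (R -> (T <-> R))   (eliminate ->)
= ~(~((P & ~R) | (~P & R)) | T) | (R -> (T <-> R))   (expand xor)
= ~(~((P & ~R) | (~P & R)) | T) | ~R | (T <-> R)   (eliminate ->)
= ~(~((P & ~R) | (~P & R)) | T) | ~R | ((T -> R) & (R -> T))   (eliminate <->)
= ~(~((P & ~R) | (~P & R)) | T) | ~R | ((~T | R) & (R -> T))   (eliminate ->)
= ~(~((P & ~R) | (~P & R)) | T) | ~R | ((~T | R) & (~R | T))   (eliminate ->)
= (~~((P & ~R) | (~P & R)) & ~T) | ~R | ((~T | R) & (~R | T))   (De Morgan)
= (((P & ~R) | (~P & R)) & ~T) | ~R | ((~T | R) & (~R | T))   (double negation)
= (P & ~R & ~T) | (~P & R & ~T) | ~R | (~T & ~R) | (~T & T) | (R & ~R) | (R & T)   (distribute & over |)
= (~P & R & ~T) | ~R | (R & T)   (simplify)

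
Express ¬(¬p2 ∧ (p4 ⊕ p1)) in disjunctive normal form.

p2 ∨ (¬p4 ∧ ¬p1) ∨ (p1 ∧ p4)

¬(¬p2 ∧ (p4 ⊕ p1))
≡ ¬(¬p2 ∧ ((p4 ∧ ¬p1) ∨ (¬p4 ∧ p1)))   — expand ⊕
≡ ¬¬p2 ∨ ¬((p4 ∧ ¬p1) ∨ (¬p4 ∧ p1))   — De Morgan
≡ p2 ∨ ¬((p4 ∧ ¬p1) ∨ (¬p4 ∧ p1))   — double negation
≡ p2 ∨ (¬(p4 ∧ ¬p1) ∧ ¬(¬p4 ∧ p1))   — De Morgan
≡ p2 ∨ ((¬p4 ∨ ¬¬p1) ∧ ¬(¬p4 ∧ p1))   — De Morgan
≡ p2 ∨ ((¬p4 ∨ p1) ∧ ¬(¬p4 ∧ p1))   — double negation
≡ p2 ∨ ((¬p4 ∨ p1) ∧ (¬¬p4 ∨ ¬p1))   — De Morgan
≡ p2 ∨ ((¬p4 ∨ p1) ∧ (p4 ∨ ¬p1))   — double negation
≡ p2 ∨ (¬p4 ∧ p4) ∨ (¬p4 ∧ ¬p1) ∨ (p1 ∧ p4) ∨ (p1 ∧ ¬p1)   — distribute ∧ over ∨
≡ p2 ∨ (¬p4 ∧ ¬p1) ∨ (p1 ∧ p4)   — simplify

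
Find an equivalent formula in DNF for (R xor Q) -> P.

(~R & ~Q) | (Q & R) | P

(R xor Q) -> P
⇔ ~(R xor Q) | P   (eliminate ->)
⇔ ~((R & ~Q) | (~R & Q)) | P   (expand xor)
⇔ (~(R & ~Q) & ~(~R & Q)) | P   (De Morgan)
⇔ ((~R | ~~Q) & ~(~R & Q)) | P   (De Morgan)
⇔ ((~R | Q) & ~(~R & Q)) | P   (double negation)
⇔ ((~R | Q) & (~~R | ~Q)) | P   (De Morgan)
⇔ ((~R | Q) & (R | ~Q)) | P   (double negation)
⇔ (~R & R) | (~R & ~Q) | (Q & R) | (Q & ~Q) | P   (distribute & over |)
⇔ (~R & ~Q) | (Q & R) | P   (simplify)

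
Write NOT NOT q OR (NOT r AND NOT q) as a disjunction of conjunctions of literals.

q OR (NOT r AND NOT q)

NOT NOT q OR (NOT r AND NOT q)
≡ q OR (NOT r AND NOT q)   — double negation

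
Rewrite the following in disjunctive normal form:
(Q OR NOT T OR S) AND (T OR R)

(Q AND T) OR (Q AND R) OR (NOT T AND R) OR (S AND T) OR (S AND R)

(Q OR NOT T OR S) AND (T OR R)
≡ (Q AND T) OR (Q AND R) OR (NOT T AND T) OR (NOT T AND R) OR (S AND T) OR (S AND R)   — distribute AND over OR
≡ (Q AND T) OR (Q AND R) OR (NOT T AND R) OR (S AND T) OR (S AND R)   — simplify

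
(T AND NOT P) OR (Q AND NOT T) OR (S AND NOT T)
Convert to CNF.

(T OR Q OR S) AND (NOT P OR Q OR S) AND (NOT P OR NOT T)

(T AND NOT P) OR (Q AND NOT T) OR (S AND NOT T)
≡ (T OR Q OR S) AND (T OR Q OR NOT T) AND (T OR NOT T OR S) AND (T OR NOT T OR NOT T) AND (NOT P OR Q OR S) AND (NOT P OR Q OR NOT T) AND (NOT P OR NOT T OR S) AND (NOT P OR NOT T OR NOT T)   (distribute OR over AND)
≡ (T OR Q OR S) AND (NOT P OR Q OR S) AND (NOT P OR NOT T)   (simplify)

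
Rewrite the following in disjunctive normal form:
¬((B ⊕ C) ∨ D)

¬((B ⊕ C) ∨ D)
≡ ¬((B ∧ ¬C) ∨ (¬B ∧ C) ∨ D)   — expand ⊕
≡ ¬(B ∧ ¬C) ∧ ¬(¬B ∧ C) ∧ ¬D   — De Morgan
≡ (¬B ∨ ¬¬C) ∧ ¬(¬B ∧ C) ∧ ¬D   — De Morgan
≡ (¬B ∨ C) ∧ ¬(¬B ∧ C) ∧ ¬D   — double negation
≡ (¬B ∨ C) ∧ (¬¬B ∨ ¬C) ∧ ¬D   — De Morgan
≡ (¬B ∨ C) ∧ (B ∨ ¬C) ∧ ¬D   — double negation
≡ (¬B ∧ B ∧ ¬D) ∨ (¬B ∧ ¬C ∧ ¬D) ∨ (C ∧ B ∧ ¬D) ∨ (C ∧ ¬C ∧ ¬D)   — distribute ∧ over ∨
≡ (¬B ∧ ¬C ∧ ¬D) ∨ (C ∧ B ∧ ¬D)   — simplify

(¬B ∧ ¬C ∧ ¬D) ∨ (C ∧ B ∧ ¬D)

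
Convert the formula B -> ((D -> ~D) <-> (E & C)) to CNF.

B -> ((D -> ~D) <-> (E & C))
⇔ ~B | ((D -> ~D) <-> (E & C))   [eliminate ->]
⇔ ~B | (((D -> ~D) -> (E & C)) & ((E & C) -> (D -> ~D)))   [eliminate <->]
⇔ ~B | ((~(D -> ~D) | (E & C)) & ((E & C) -> (D -> ~D)))   [eliminate ->]
⇔ ~B | ((~(~D | ~D) | (E & C)) & ((E & C) -> (D -> ~D)))   [eliminate ->]
⇔ ~B | ((~(~D | ~D) | (E & C)) & (~(E & C) | (D -> ~D)))   [eliminate ->]
⇔ ~B | ((~(~D | ~D) | (E & C)) & (~(E & C) | ~D | ~D))   [eliminate ->]
⇔ ~B | (((~~D & ~~D) | (E & C)) & (~(E & C) | ~D | ~D))   [De Morgan]
⇔ ~B | (((D & ~~D) | (E & C)) & (~(E & C) | ~D | ~D))   [double negation]
⇔ ~B | (((D & D) | (E & C)) & (~(E & C) | ~D | ~D))   [double negation]
⇔ ~B | (((D & D) | (E & C)) & (~E | ~C | ~D | ~D))   [De Morgan]
⇔ (~B | D | E) & (~B | D | C) & (~B | D | E) & (~B | D | C) & (~B | ~E | ~C | ~D | ~D)   [distribute | over &]
⇔ (~B | D | E) & (~B | D | C) & (~B | ~E | ~C | ~D)   [simplify]

(~B | D | E) & (~B | D | C) & (~B | ~E | ~C | ~D)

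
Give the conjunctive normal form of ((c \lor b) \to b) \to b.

c \lor b

((c \lor b) \to b) \to b
≡ \lnot ((c \lor b) \to b) \lor b   [eliminate \to]
≡ \lnot (\lnot (c \lor b) \lor b) \lor b   [eliminate \to]
≡ (\lnot \lnot (c \lor b) \land \lnot b) \lor b   [De Morgan]
≡ ((c \lor b) \land \lnot b) \lor b   [double negation]
≡ (c \lor b \lor b) \land (\lnot b \lor b)   [distribute \lor over \land]
≡ c \lor b   [simplify]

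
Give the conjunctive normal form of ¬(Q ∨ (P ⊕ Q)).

¬Q ∧ (¬P ∨ Q)

¬(Q ∨ (P ⊕ Q))
= ¬(Q ∨ ((P ∨ Q) ∧ ¬(P ∧ Q)))
= ¬Q ∧ ¬((P ∨ Q) ∧ ¬(P ∧ Q))
= ¬Q ∧ (¬(P ∨ Q) ∨ ¬¬(P ∧ Q))
= ¬Q ∧ ((¬P ∧ ¬Q) ∨ ¬¬(P ∧ Q))
= ¬Q ∧ ((¬P ∧ ¬Q) ∨ (P ∧ Q))
= ¬Q ∧ (¬P ∨ P) ∧ (¬P ∨ Q) ∧ (¬Q ∨ P) ∧ (¬Q ∨ Q)
= ¬Q ∧ (¬P ∨ Q)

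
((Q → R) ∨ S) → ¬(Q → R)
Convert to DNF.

((Q → R) ∨ S) → ¬(Q → R)
≡ ¬((Q → R) ∨ S) ∨ ¬(Q → R)
≡ ¬(¬Q ∨ R ∨ S) ∨ ¬(Q → R)
≡ ¬(¬Q ∨ R ∨ S) ∨ ¬(¬Q ∨ R)
≡ (¬¬Q ∧ ¬R ∧ ¬S) ∨ ¬(¬Q ∨ R)
≡ (Q ∧ ¬R ∧ ¬S) ∨ ¬(¬Q ∨ R)
≡ (Q ∧ ¬R ∧ ¬S) ∨ (¬¬Q ∧ ¬R)
≡ (Q ∧ ¬R ∧ ¬S) ∨ (Q ∧ ¬R)
≡ Q ∧ ¬R

Q ∧ ¬R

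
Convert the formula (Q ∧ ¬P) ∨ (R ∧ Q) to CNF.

Q ∧ (¬P ∨ R)

(Q ∧ ¬P) ∨ (R ∧ Q)
⇔ (Q ∨ R) ∧ (Q ∨ Q) ∧ (¬P ∨ R) ∧ (¬P ∨ Q)   [distribute ∨ over ∧]
⇔ Q ∧ (¬P ∨ R)   [simplify]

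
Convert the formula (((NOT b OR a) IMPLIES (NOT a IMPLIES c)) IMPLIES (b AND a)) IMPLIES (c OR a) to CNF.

(((NOT b OR a) IMPLIES (NOT a IMPLIES c)) IMPLIES (b AND a)) IMPLIES (c OR a)
= NOT (((NOT b OR a) IMPLIES (NOT a IMPLIES c)) IMPLIES (b AND a)) OR c OR a   [eliminate IMPLIES]
= NOT (NOT ((NOT b OR a) IMPLIES (NOT a IMPLIES c)) OR (b AND a)) OR c OR a   [eliminate IMPLIES]
= NOT (NOT (NOT (NOT b OR a) OR (NOT a IMPLIES c)) OR (b AND a)) OR c OR a   [eliminate IMPLIES]
= NOT (NOT (NOT (NOT b OR a) OR NOT NOT a OR c) OR (b AND a)) OR c OR a   [eliminate IMPLIES]
= (NOT NOT (NOT (NOT b OR a) OR NOT NOT a OR c) AND NOT (b AND a)) OR c OR a   [De Morgan]
= ((NOT (NOT b OR a) OR NOT NOT a OR c) AND NOT (b AND a)) OR c OR a   [double negation]
= (((NOT NOT b AND NOT a) OR NOT NOT a OR c) AND NOT (b AND a)) OR c OR a   [De Morgan]
= (((b AND NOT a) OR NOT NOT a OR c) AND NOT (b AND a)) OR c OR a   [double negation]
= (((b AND NOT a) OR a OR c) AND NOT (b AND a)) OR c OR a   [double negation]
= (((b AND NOT a) OR a OR c) AND (NOT b OR NOT a)) OR c OR a   [De Morgan]
= (b OR a OR c OR c OR a) AND (NOT a OR a OR c OR c OR a) AND (NOT b OR NOT a OR c OR a)   [distribute OR over AND]
= b OR a OR c   [simplify]

b OR a OR c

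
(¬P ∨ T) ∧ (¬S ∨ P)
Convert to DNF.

(¬P ∧ ¬S) ∨ (T ∧ ¬S) ∨ (T ∧ P)

(¬P ∨ T) ∧ (¬S ∨ P)
≡ (¬P ∧ ¬S) ∨ (¬P ∧ P) ∨ (T ∧ ¬S) ∨ (T ∧ P)   — distribute ∧ over ∨
≡ (¬P ∧ ¬S) ∨ (T ∧ ¬S) ∨ (T ∧ P)   — simplify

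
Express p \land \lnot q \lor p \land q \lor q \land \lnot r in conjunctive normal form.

(p \lor q) \land (p \lor \lnot r)

p \land \lnot q \lor p \land q \lor q \land \lnot r
⇔ (p \lor p \lor q) \land (p \lor p \lor \lnot r) \land (p \lor q \lor q) \land (p \lor q \lor \lnot r) \land (\lnot q \lor p \lor q) \land (\lnot q \lor p \lor \lnot r) \land (\lnot q \lor q \lor q) \land (\lnot q \lor q \lor \lnot r)   [distribute \lor over \land]
⇔ (p \lor q) \land (p \lor \lnot r)   [simplify]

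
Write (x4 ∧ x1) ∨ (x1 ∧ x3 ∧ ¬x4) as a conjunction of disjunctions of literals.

(x4 ∨ x3) ∧ x1

(x4 ∧ x1) ∨ (x1 ∧ x3 ∧ ¬x4)
⇔ (x4 ∨ x1) ∧ (x4 ∨ x3) ∧ (x4 ∨ ¬x4) ∧ (x1 ∨ x1) ∧ (x1 ∨ x3) ∧ (x1 ∨ ¬x4)   [distribute ∨ over ∧]
⇔ (x4 ∨ x3) ∧ x1   [simplify]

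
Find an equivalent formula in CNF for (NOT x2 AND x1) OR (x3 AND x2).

(NOT x2 OR x3) AND (x1 OR x3) AND (x1 OR x2)

(NOT x2 AND x1) OR (x3 AND x2)
≡ (NOT x2 OR x3) AND (NOT x2 OR x2) AND (x1 OR x3) AND (x1 OR x2)   [distribute OR over AND]
≡ (NOT x2 OR x3) AND (x1 OR x3) AND (x1 OR x2)   [simplify]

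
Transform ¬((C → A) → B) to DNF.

(¬C ∧ ¬B) ∨ (A ∧ ¬B)

¬((C → A) → B)
⇔ ¬(¬(C → A) ∨ B)   [eliminate →]
⇔ ¬(¬(¬C ∨ A) ∨ B)   [eliminate →]
⇔ ¬¬(¬C ∨ A) ∧ ¬B   [De Morgan]
⇔ (¬C ∨ A) ∧ ¬B   [double negation]
⇔ (¬C ∧ ¬B) ∨ (A ∧ ¬B)   [distribute ∧ over ∨]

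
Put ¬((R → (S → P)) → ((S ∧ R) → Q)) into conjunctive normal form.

(¬R ∨ ¬S ∨ P) ∧ S ∧ R ∧ ¬Q

¬((R → (S → P)) → ((S ∧ R) → Q))
⇔ ¬(¬(R → (S → P)) ∨ ((S ∧ R) → Q))
⇔ ¬(¬(¬R ∨ (S → P)) ∨ ((S ∧ R) → Q))
⇔ ¬(¬(¬R ∨ ¬S ∨ P) ∨ ((S ∧ R) → Q))
⇔ ¬(¬(¬R ∨ ¬S ∨ P) ∨ ¬(S ∧ R) ∨ Q)
⇔ ¬¬(¬R ∨ ¬S ∨ P) ∧ ¬¬(S ∧ R) ∧ ¬Q
⇔ (¬R ∨ ¬S ∨ P) ∧ ¬¬(S ∧ R) ∧ ¬Q
⇔ (¬R ∨ ¬S ∨ P) ∧ S ∧ R ∧ ¬Q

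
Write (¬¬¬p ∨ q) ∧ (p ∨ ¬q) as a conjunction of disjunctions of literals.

(¬¬¬p ∨ q) ∧ (p ∨ ¬q)
⇔ (¬p ∨ q) ∧ (p ∨ ¬q)   [double negation]

(¬p ∨ q) ∧ (p ∨ ¬q)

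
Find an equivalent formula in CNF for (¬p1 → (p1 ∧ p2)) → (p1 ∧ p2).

¬p1 ∨ p2

(¬p1 → (p1 ∧ p2)) → (p1 ∧ p2)
= ¬(¬p1 → (p1 ∧ p2)) ∨ (p1 ∧ p2)   [eliminate →]
= ¬(¬¬p1 ∨ (p1 ∧ p2)) ∨ (p1 ∧ p2)   [eliminate →]
= (¬¬¬p1 ∧ ¬(p1 ∧ p2)) ∨ (p1 ∧ p2)   [De Morgan]
= (¬p1 ∧ ¬(p1 ∧ p2)) ∨ (p1 ∧ p2)   [double negation]
= (¬p1 ∧ (¬p1 ∨ ¬p2)) ∨ (p1 ∧ p2)   [De Morgan]
= (¬p1 ∨ p1) ∧ (¬p1 ∨ p2) ∧ (¬p1 ∨ ¬p2 ∨ p1) ∧ (¬p1 ∨ ¬p2 ∨ p2)   [distribute ∨ over ∧]
= ¬p1 ∨ p2   [simplify]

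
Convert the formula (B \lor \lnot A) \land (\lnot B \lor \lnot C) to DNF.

(B \lor \lnot A) \land (\lnot B \lor \lnot C)
≡ (B \land \lnot B) \lor (B \land \lnot C) \lor (\lnot A \land \lnot B) \lor (\lnot A \land \lnot C)   — distribute \land over \lor
≡ (B \land \lnot C) \lor (\lnot A \land \lnot B) \lor (\lnot A \land \lnot C)   — simplify

(B \land \lnot C) \lor (\lnot A \land \lnot B) \lor (\lnot A \land \lnot C)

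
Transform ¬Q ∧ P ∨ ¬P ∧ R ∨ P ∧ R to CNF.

(¬Q ∨ R) ∧ (P ∨ R)

¬Q ∧ P ∨ ¬P ∧ R ∨ P ∧ R
⇔ (¬Q ∨ ¬P ∨ P) ∧ (¬Q ∨ ¬P ∨ R) ∧ (¬Q ∨ R ∨ P) ∧ (¬Q ∨ R ∨ R) ∧ (P ∨ ¬P ∨ P) ∧ (P ∨ ¬P ∨ R) ∧ (P ∨ R ∨ P) ∧ (P ∨ R ∨ R)   — distribute ∨ over ∧
⇔ (¬Q ∨ R) ∧ (P ∨ R)   — simplify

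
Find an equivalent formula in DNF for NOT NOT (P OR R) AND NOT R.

P AND NOT R

NOT NOT (P OR R) AND NOT R
≡ (P OR R) AND NOT R   [double negation]
≡ (P AND NOT R) OR (R AND NOT R)   [distribute AND over OR]
≡ P AND NOT R   [simplify]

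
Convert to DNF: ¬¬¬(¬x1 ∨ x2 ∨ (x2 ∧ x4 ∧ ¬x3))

¬¬¬(¬x1 ∨ x2 ∨ (x2 ∧ x4 ∧ ¬x3))
= ¬(¬x1 ∨ x2 ∨ (x2 ∧ x4 ∧ ¬x3))   [double negation]
= ¬¬x1 ∧ ¬x2 ∧ ¬(x2 ∧ x4 ∧ ¬x3)   [De Morgan]
= x1 ∧ ¬x2 ∧ ¬(x2 ∧ x4 ∧ ¬x3)   [double negation]
= x1 ∧ ¬x2 ∧ (¬x2 ∨ ¬x4 ∨ ¬¬x3)   [De Morgan]
= x1 ∧ ¬x2 ∧ (¬x2 ∨ ¬x4 ∨ x3)   [double negation]
= (x1 ∧ ¬x2 ∧ ¬x2) ∨ (x1 ∧ ¬x2 ∧ ¬x4) ∨ (x1 ∧ ¬x2 ∧ x3)   [distribute ∧ over ∨]
= x1 ∧ ¬x2   [simplify]

x1 ∧ ¬x2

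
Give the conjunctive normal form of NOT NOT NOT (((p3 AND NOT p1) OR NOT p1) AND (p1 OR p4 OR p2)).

NOT NOT NOT (((p3 AND NOT p1) OR NOT p1) AND (p1 OR p4 OR p2))
⇔ NOT (((p3 AND NOT p1) OR NOT p1) AND (p1 OR p4 OR p2))   [double negation]
⇔ NOT ((p3 AND NOT p1) OR NOT p1) OR NOT (p1 OR p4 OR p2)   [De Morgan]
⇔ (NOT (p3 AND NOT p1) AND NOT NOT p1) OR NOT (p1 OR p4 OR p2)   [De Morgan]
⇔ ((NOT p3 OR NOT NOT p1) AND NOT NOT p1) OR NOT (p1 OR p4 OR p2)   [De Morgan]
⇔ ((NOT p3 OR p1) AND NOT NOT p1) OR NOT (p1 OR p4 OR p2)   [double negation]
⇔ ((NOT p3 OR p1) AND p1) OR NOT (p1 OR p4 OR p2)   [double negation]
⇔ ((NOT p3 OR p1) AND p1) OR (NOT p1 AND NOT p4 AND NOT p2)   [De Morgan]
⇔ (NOT p3 OR p1 OR NOT p1) AND (NOT p3 OR p1 OR NOT p4) AND (NOT p3 OR p1 OR NOT p2) AND (p1 OR NOT p1) AND (p1 OR NOT p4) AND (p1 OR NOT p2)   [distribute OR over AND]
⇔ (p1 OR NOT p4) AND (p1 OR NOT p2)   [simplify]

(p1 OR NOT p4) AND (p1 OR NOT p2)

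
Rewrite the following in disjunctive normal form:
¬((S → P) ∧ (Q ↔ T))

¬((S → P) ∧ (Q ↔ T))
⇔ ¬((¬S ∨ P) ∧ (Q ↔ T))   [eliminate →]
⇔ ¬((¬S ∨ P) ∧ (Q → T) ∧ (T → Q))   [eliminate ↔]
⇔ ¬((¬S ∨ P) ∧ (¬Q ∨ T) ∧ (T → Q))   [eliminate →]
⇔ ¬((¬S ∨ P) ∧ (¬Q ∨ T) ∧ (¬T ∨ Q))   [eliminate →]
⇔ ¬(¬S ∨ P) ∨ ¬(¬Q ∨ T) ∨ ¬(¬T ∨ Q)   [De Morgan]
⇔ ¬¬S ∧ ¬P ∨ ¬(¬Q ∨ T) ∨ ¬(¬T ∨ Q)   [De Morgan]
⇔ S ∧ ¬P ∨ ¬(¬Q ∨ T) ∨ ¬(¬T ∨ Q)   [double negation]
⇔ S ∧ ¬P ∨ ¬¬Q ∧ ¬T ∨ ¬(¬T ∨ Q)   [De Morgan]
⇔ S ∧ ¬P ∨ Q ∧ ¬T ∨ ¬(¬T ∨ Q)   [double negation]
⇔ S ∧ ¬P ∨ Q ∧ ¬T ∨ ¬¬T ∧ ¬Q   [De Morgan]
⇔ S ∧ ¬P ∨ Q ∧ ¬T ∨ T ∧ ¬Q   [double negation]

S ∧ ¬P ∨ Q ∧ ¬T ∨ T ∧ ¬Q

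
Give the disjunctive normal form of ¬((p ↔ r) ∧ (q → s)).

¬((p ↔ r) ∧ (q → s))
⇔ ¬((p → r) ∧ (r → p) ∧ (q → s))
⇔ ¬((¬p ∨ r) ∧ (r → p) ∧ (q → s))
⇔ ¬((¬p ∨ r) ∧ (¬r ∨ p) ∧ (q → s))
⇔ ¬((¬p ∨ r) ∧ (¬r ∨ p) ∧ (¬q ∨ s))
⇔ ¬(¬p ∨ r) ∨ ¬(¬r ∨ p) ∨ ¬(¬q ∨ s)
⇔ (¬¬p ∧ ¬r) ∨ ¬(¬r ∨ p) ∨ ¬(¬q ∨ s)
⇔ (p ∧ ¬r) ∨ ¬(¬r ∨ p) ∨ ¬(¬q ∨ s)
⇔ (p ∧ ¬r) ∨ (¬¬r ∧ ¬p) ∨ ¬(¬q ∨ s)
⇔ (p ∧ ¬r) ∨ (r ∧ ¬p) ∨ ¬(¬q ∨ s)
⇔ (p ∧ ¬r) ∨ (r ∧ ¬p) ∨ (¬¬q ∧ ¬s)
⇔ (p ∧ ¬r) ∨ (r ∧ ¬p) ∨ (q ∧ ¬s)

(p ∧ ¬r) ∨ (r ∧ ¬p) ∨ (q ∧ ¬s)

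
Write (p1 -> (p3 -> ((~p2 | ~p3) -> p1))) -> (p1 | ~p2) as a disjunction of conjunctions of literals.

p1 | ~p2

(p1 -> (p3 -> ((~p2 | ~p3) -> p1))) -> (p1 | ~p2)
= ~(p1 -> (p3 -> ((~p2 | ~p3) -> p1))) | p1 | ~p2   [eliminate ->]
= ~(~p1 | (p3 -> ((~p2 | ~p3) -> p1))) | p1 | ~p2   [eliminate ->]
= ~(~p1 | ~p3 | ((~p2 | ~p3) -> p1)) | p1 | ~p2   [eliminate ->]
= ~(~p1 | ~p3 | ~(~p2 | ~p3) | p1) | p1 | ~p2   [eliminate ->]
= (~~p1 & ~~p3 & ~~(~p2 | ~p3) & ~p1) | p1 | ~p2   [De Morgan]
= (p1 & ~~p3 & ~~(~p2 | ~p3) & ~p1) | p1 | ~p2   [double negation]
= (p1 & p3 & ~~(~p2 | ~p3) & ~p1) | p1 | ~p2   [double negation]
= (p1 & p3 & (~p2 | ~p3) & ~p1) | p1 | ~p2   [double negation]
= (p1 & p3 & ~p2 & ~p1) | (p1 & p3 & ~p3 & ~p1) | p1 | ~p2   [distribute & over |]
= p1 | ~p2   [simplify]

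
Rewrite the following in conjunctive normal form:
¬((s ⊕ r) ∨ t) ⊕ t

(¬s ∨ r ∨ t) ∧ (¬r ∨ s ∨ t)

¬((s ⊕ r) ∨ t) ⊕ t
= (¬((s ⊕ r) ∨ t) ∨ t) ∧ ¬(¬((s ⊕ r) ∨ t) ∧ t)   (expand ⊕)
= (¬((s ∨ r) ∧ ¬(s ∧ r) ∨ t) ∨ t) ∧ ¬(¬((s ⊕ r) ∨ t) ∧ t)   (expand ⊕)
= (¬((s ∨ r) ∧ ¬(s ∧ r) ∨ t) ∨ t) ∧ ¬(¬((s ∨ r) ∧ ¬(s ∧ r) ∨ t) ∧ t)   (expand ⊕)
= (¬((s ∨ r) ∧ ¬(s ∧ r)) ∧ ¬t ∨ t) ∧ ¬(¬((s ∨ r) ∧ ¬(s ∧ r) ∨ t) ∧ t)   (De Morgan)
= ((¬(s ∨ r) ∨ ¬¬(s ∧ r)) ∧ ¬t ∨ t) ∧ ¬(¬((s ∨ r) ∧ ¬(s ∧ r) ∨ t) ∧ t)   (De Morgan)
= ((¬s ∧ ¬r ∨ ¬¬(s ∧ r)) ∧ ¬t ∨ t) ∧ ¬(¬((s ∨ r) ∧ ¬(s ∧ r) ∨ t) ∧ t)   (De Morgan)
= ((¬s ∧ ¬r ∨ s ∧ r) ∧ ¬t ∨ t) ∧ ¬(¬((s ∨ r) ∧ ¬(s ∧ r) ∨ t) ∧ t)   (double negation)
= ((¬s ∧ ¬r ∨ s ∧ r) ∧ ¬t ∨ t) ∧ (¬¬((s ∨ r) ∧ ¬(s ∧ r) ∨ t) ∨ ¬t)   (De Morgan)
= ((¬s ∧ ¬r ∨ s ∧ r) ∧ ¬t ∨ t) ∧ ((s ∨ r) ∧ ¬(s ∧ r) ∨ t ∨ ¬t)   (double negation)
= ((¬s ∧ ¬r ∨ s ∧ r) ∧ ¬t ∨ t) ∧ ((s ∨ r) ∧ (¬s ∨ ¬r) ∨ t ∨ ¬t)   (De Morgan)
= (¬s ∨ s ∨ t) ∧ (¬s ∨ r ∨ t) ∧ (¬r ∨ s ∨ t) ∧ (¬r ∨ r ∨ t) ∧ (¬t ∨ t) ∧ (s ∨ r ∨ t ∨ ¬t) ∧ (¬s ∨ ¬r ∨ t ∨ ¬t)   (distribute ∨ over ∧)
= (¬s ∨ r ∨ t) ∧ (¬r ∨ s ∨ t)   (simplify)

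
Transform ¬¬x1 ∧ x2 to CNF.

¬¬x1 ∧ x2
≡ x1 ∧ x2   (double negation)

x1 ∧ x2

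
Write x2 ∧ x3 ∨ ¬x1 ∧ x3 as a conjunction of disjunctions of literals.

x2 ∧ x3 ∨ ¬x1 ∧ x3
≡ (x2 ∨ ¬x1) ∧ (x2 ∨ x3) ∧ (x3 ∨ ¬x1) ∧ (x3 ∨ x3)   [distribute ∨ over ∧]
≡ (x2 ∨ ¬x1) ∧ x3   [simplify]

(x2 ∨ ¬x1) ∧ x3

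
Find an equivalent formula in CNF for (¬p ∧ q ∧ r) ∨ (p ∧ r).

(¬p ∧ q ∧ r) ∨ (p ∧ r)
⇔ (¬p ∨ p) ∧ (¬p ∨ r) ∧ (q ∨ p) ∧ (q ∨ r) ∧ (r ∨ p) ∧ (r ∨ r)   (distribute ∨ over ∧)
⇔ (q ∨ p) ∧ r   (simplify)

(q ∨ p) ∧ r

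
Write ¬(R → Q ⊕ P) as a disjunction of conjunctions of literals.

¬(R → Q ⊕ P)
≡ ¬(¬R ∨ (Q ⊕ P))   [eliminate →]
≡ ¬(¬R ∨ Q ∧ ¬P ∨ ¬Q ∧ P)   [expand ⊕]
≡ ¬¬R ∧ ¬(Q ∧ ¬P) ∧ ¬(¬Q ∧ P)   [De Morgan]
≡ R ∧ ¬(Q ∧ ¬P) ∧ ¬(¬Q ∧ P)   [double negation]
≡ R ∧ (¬Q ∨ ¬¬P) ∧ ¬(¬Q ∧ P)   [De Morgan]
≡ R ∧ (¬Q ∨ P) ∧ ¬(¬Q ∧ P)   [double negation]
≡ R ∧ (¬Q ∨ P) ∧ (¬¬Q ∨ ¬P)   [De Morgan]
≡ R ∧ (¬Q ∨ P) ∧ (Q ∨ ¬P)   [double negation]
≡ R ∧ ¬Q ∧ Q ∨ R ∧ ¬Q ∧ ¬P ∨ R ∧ P ∧ Q ∨ R ∧ P ∧ ¬P   [distribute ∧ over ∨]
≡ R ∧ ¬Q ∧ ¬P ∨ R ∧ P ∧ Q   [simplify]

R ∧ ¬Q ∧ ¬P ∨ R ∧ P ∧ Q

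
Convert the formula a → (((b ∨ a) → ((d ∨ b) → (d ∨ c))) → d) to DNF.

¬a ∨ (b ∧ ¬d ∧ ¬c) ∨ d

a → (((b ∨ a) → ((d ∨ b) → (d ∨ c))) → d)
≡ ¬a ∨ (((b ∨ a) → ((d ∨ b) → (d ∨ c))) → d)   [eliminate →]
≡ ¬a ∨ ¬((b ∨ a) → ((d ∨ b) → (d ∨ c))) ∨ d   [eliminate →]
≡ ¬a ∨ ¬(¬(b ∨ a) ∨ ((d ∨ b) → (d ∨ c))) ∨ d   [eliminate →]
≡ ¬a ∨ ¬(¬(b ∨ a) ∨ ¬(d ∨ b) ∨ d ∨ c) ∨ d   [eliminate →]
≡ ¬a ∨ (¬¬(b ∨ a) ∧ ¬¬(d ∨ b) ∧ ¬d ∧ ¬c) ∨ d   [De Morgan]
≡ ¬a ∨ ((b ∨ a) ∧ ¬¬(d ∨ b) ∧ ¬d ∧ ¬c) ∨ d   [double negation]
≡ ¬a ∨ ((b ∨ a) ∧ (d ∨ b) ∧ ¬d ∧ ¬c) ∨ d   [double negation]
≡ ¬a ∨ (b ∧ d ∧ ¬d ∧ ¬c) ∨ (b ∧ b ∧ ¬d ∧ ¬c) ∨ (a ∧ d ∧ ¬d ∧ ¬c) ∨ (a ∧ b ∧ ¬d ∧ ¬c) ∨ d   [distribute ∧ over ∨]
≡ ¬a ∨ (b ∧ ¬d ∧ ¬c) ∨ d   [simplify]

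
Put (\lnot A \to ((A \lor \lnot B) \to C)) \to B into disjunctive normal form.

(\lnot A \land \lnot B \land \lnot C) \lor B

(\lnot A \to ((A \lor \lnot B) \to C)) \to B
= \lnot (\lnot A \to ((A \lor \lnot B) \to C)) \lor B   (eliminate \to)
= \lnot (\lnot \lnot A \lor ((A \lor \lnot B) \to C)) \lor B   (eliminate \to)
= \lnot (\lnot \lnot A \lor \lnot (A \lor \lnot B) \lor C) \lor B   (eliminate \to)
= (\lnot \lnot \lnot A \land \lnot \lnot (A \lor \lnot B) \land \lnot C) \lor B   (De Morgan)
= (\lnot A \land \lnot \lnot (A \lor \lnot B) \land \lnot C) \lor B   (double negation)
= (\lnot A \land (A \lor \lnot B) \land \lnot C) \lor B   (double negation)
= (\lnot A \land A \land \lnot C) \lor (\lnot A \land \lnot B \land \lnot C) \lor B   (distribute \land over \lor)
= (\lnot A \land \lnot B \land \lnot C) \lor B   (simplify)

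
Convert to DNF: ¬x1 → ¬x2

¬x1 → ¬x2
≡ ¬¬x1 ∨ ¬x2   [eliminate →]
≡ x1 ∨ ¬x2   [double negation]

x1 ∨ ¬x2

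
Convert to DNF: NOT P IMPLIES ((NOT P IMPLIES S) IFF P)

NOT P IMPLIES ((NOT P IMPLIES S) IFF P)
≡ NOT NOT P OR ((NOT P IMPLIES S) IFF P)
≡ NOT NOT P OR (((NOT P IMPLIES S) IMPLIES P) AND (P IMPLIES (NOT P IMPLIES S)))
≡ NOT NOT P OR ((NOT (NOT P IMPLIES S) OR P) AND (P IMPLIES (NOT P IMPLIES S)))
≡ NOT NOT P OR ((NOT (NOT NOT P OR S) OR P) AND (P IMPLIES (NOT P IMPLIES S)))
≡ NOT NOT P OR ((NOT (NOT NOT P OR S) OR P) AND (NOT P OR (NOT P IMPLIES S)))
≡ NOT NOT P OR ((NOT (NOT NOT P OR S) OR P) AND (NOT P OR NOT NOT P OR S))
≡ P OR ((NOT (NOT NOT P OR S) OR P) AND (NOT P OR NOT NOT P OR S))
≡ P OR (((NOT NOT NOT P AND NOT S) OR P) AND (NOT P OR NOT NOT P OR S))
≡ P OR (((NOT P AND NOT S) OR P) AND (NOT P OR NOT NOT P OR S))
≡ P OR (((NOT P AND NOT S) OR P) AND (NOT P OR P OR S))
≡ P OR (NOT P AND NOT S AND NOT P) OR (NOT P AND NOT S AND P) OR (NOT P AND NOT S AND S) OR (P AND NOT P) OR (P AND P) OR (P AND S)
≡ P OR (NOT P AND NOT S)

P OR (NOT P AND NOT S)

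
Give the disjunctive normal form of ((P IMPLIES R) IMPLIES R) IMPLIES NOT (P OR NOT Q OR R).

((P IMPLIES R) IMPLIES R) IMPLIES NOT (P OR NOT Q OR R)
≡ NOT ((P IMPLIES R) IMPLIES R) OR NOT (P OR NOT Q OR R)   (eliminate IMPLIES)
≡ NOT (NOT (P IMPLIES R) OR R) OR NOT (P OR NOT Q OR R)   (eliminate IMPLIES)
≡ NOT (NOT (NOT P OR R) OR R) OR NOT (P OR NOT Q OR R)   (eliminate IMPLIES)
≡ (NOT NOT (NOT P OR R) AND NOT R) OR NOT (P OR NOT Q OR R)   (De Morgan)
≡ ((NOT P OR R) AND NOT R) OR NOT (P OR NOT Q OR R)   (double negation)
≡ ((NOT P OR R) AND NOT R) OR (NOT P AND NOT NOT Q AND NOT R)   (De Morgan)
≡ ((NOT P OR R) AND NOT R) OR (NOT P AND Q AND NOT R)   (double negation)
≡ (NOT P AND NOT R) OR (R AND NOT R) OR (NOT P AND Q AND NOT R)   (distribute AND over OR)
≡ NOT P AND NOT R   (simplify)

NOT P AND NOT R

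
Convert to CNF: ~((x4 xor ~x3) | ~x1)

(~x4 | ~x3) & (x3 | x4) & x1

~((x4 xor ~x3) | ~x1)
≡ ~(((x4 | ~x3) & ~(x4 & ~x3)) | ~x1)   [expand xor]
≡ ~((x4 | ~x3) & ~(x4 & ~x3)) & ~~x1   [De Morgan]
≡ (~(x4 | ~x3) | ~~(x4 & ~x3)) & ~~x1   [De Morgan]
≡ ((~x4 & ~~x3) | ~~(x4 & ~x3)) & ~~x1   [De Morgan]
≡ ((~x4 & x3) | ~~(x4 & ~x3)) & ~~x1   [double negation]
≡ ((~x4 & x3) | (x4 & ~x3)) & ~~x1   [double negation]
≡ ((~x4 & x3) | (x4 & ~x3)) & x1   [double negation]
≡ (~x4 | x4) & (~x4 | ~x3) & (x3 | x4) & (x3 | ~x3) & x1   [distribute | over &]
≡ (~x4 | ~x3) & (x3 | x4) & x1   [simplify]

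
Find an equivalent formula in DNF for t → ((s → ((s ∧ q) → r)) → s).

t → ((s → ((s ∧ q) → r)) → s)
≡ ¬t ∨ ((s → ((s ∧ q) → r)) → s)   (eliminate →)
≡ ¬t ∨ ¬(s → ((s ∧ q) → r)) ∨ s   (eliminate →)
≡ ¬t ∨ ¬(¬s ∨ ((s ∧ q) → r)) ∨ s   (eliminate →)
≡ ¬t ∨ ¬(¬s ∨ ¬(s ∧ q) ∨ r) ∨ s   (eliminate →)
≡ ¬t ∨ (¬¬s ∧ ¬¬(s ∧ q) ∧ ¬r) ∨ s   (De Morgan)
≡ ¬t ∨ (s ∧ ¬¬(s ∧ q) ∧ ¬r) ∨ s   (double negation)
≡ ¬t ∨ (s ∧ s ∧ q ∧ ¬r) ∨ s   (double negation)
≡ ¬t ∨ s   (simplify)

¬t ∨ s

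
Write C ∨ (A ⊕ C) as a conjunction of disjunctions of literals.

C ∨ A

C ∨ (A ⊕ C)
⇔ C ∨ ((A ∨ C) ∧ ¬(A ∧ C))   [expand ⊕]
⇔ C ∨ ((A ∨ C) ∧ (¬A ∨ ¬C))   [De Morgan]
⇔ (C ∨ A ∨ C) ∧ (C ∨ ¬A ∨ ¬C)   [distribute ∨ over ∧]
⇔ C ∨ A   [simplify]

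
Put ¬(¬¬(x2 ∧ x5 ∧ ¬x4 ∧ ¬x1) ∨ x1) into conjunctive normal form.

(¬x2 ∨ ¬x5 ∨ x4 ∨ x1) ∧ ¬x1

¬(¬¬(x2 ∧ x5 ∧ ¬x4 ∧ ¬x1) ∨ x1)
≡ ¬¬¬(x2 ∧ x5 ∧ ¬x4 ∧ ¬x1) ∧ ¬x1   [De Morgan]
≡ ¬(x2 ∧ x5 ∧ ¬x4 ∧ ¬x1) ∧ ¬x1   [double negation]
≡ (¬x2 ∨ ¬x5 ∨ ¬¬x4 ∨ ¬¬x1) ∧ ¬x1   [De Morgan]
≡ (¬x2 ∨ ¬x5 ∨ x4 ∨ ¬¬x1) ∧ ¬x1   [double negation]
≡ (¬x2 ∨ ¬x5 ∨ x4 ∨ x1) ∧ ¬x1   [double negation]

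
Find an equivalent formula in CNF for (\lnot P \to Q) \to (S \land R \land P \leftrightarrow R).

(\lnot P \lor \lnot R \lor S) \land (\lnot Q \lor \lnot R \lor S) \land (\lnot Q \lor \lnot R \lor P)

(\lnot P \to Q) \to (S \land R \land P \leftrightarrow R)
≡ \lnot (\lnot P \to Q) \lor (S \land R \land P \leftrightarrow R)
≡ \lnot (\lnot \lnot P \lor Q) \lor (S \land R \land P \leftrightarrow R)
≡ \lnot (\lnot \lnot P \lor Q) \lor (S \land R \land P \to R) \land (R \to S \land R \land P)
≡ \lnot (\lnot \lnot P \lor Q) \lor (\lnot (S \land R \land P) \lor R) \land (R \to S \land R \land P)
≡ \lnot (\lnot \lnot P \lor Q) \lor (\lnot (S \land R \land P) \lor R) \land (\lnot R \lor S \land R \land P)
≡ \lnot \lnot \lnot P \land \lnot Q \lor (\lnot (S \land R \land P) \lor R) \land (\lnot R \lor S \land R \land P)
≡ \lnot P \land \lnot Q \lor (\lnot (S \land R \land P) \lor R) \land (\lnot R \lor S \land R \land P)
≡ \lnot P \land \lnot Q \lor (\lnot S \lor \lnot R \lor \lnot P \lor R) \land (\lnot R \lor S \land R \land P)
≡ (\lnot P \lor \lnot S \lor \lnot R \lor \lnot P \lor R) \land (\lnot P \lor \lnot R \lor S) \land (\lnot P \lor \lnot R \lor R) \land (\lnot P \lor \lnot R \lor P) \land (\lnot Q \lor \lnot S \lor \lnot R \lor \lnot P \lor R) \land (\lnot Q \lor \lnot R \lor S) \land (\lnot Q \lor \lnot R \lor R) \land (\lnot Q \lor \lnot R \lor P)
≡ (\lnot P \lor \lnot R \lor S) \land (\lnot Q \lor \lnot R \lor S) \land (\lnot Q \lor \lnot R \lor P)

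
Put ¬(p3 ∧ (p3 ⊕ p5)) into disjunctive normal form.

¬p3 ∨ (p5 ∧ p3)

¬(p3 ∧ (p3 ⊕ p5))
≡ ¬(p3 ∧ ((p3 ∧ ¬p5) ∨ (¬p3 ∧ p5)))   [expand ⊕]
≡ ¬p3 ∨ ¬((p3 ∧ ¬p5) ∨ (¬p3 ∧ p5))   [De Morgan]
≡ ¬p3 ∨ (¬(p3 ∧ ¬p5) ∧ ¬(¬p3 ∧ p5))   [De Morgan]
≡ ¬p3 ∨ ((¬p3 ∨ ¬¬p5) ∧ ¬(¬p3 ∧ p5))   [De Morgan]
≡ ¬p3 ∨ ((¬p3 ∨ p5) ∧ ¬(¬p3 ∧ p5))   [double negation]
≡ ¬p3 ∨ ((¬p3 ∨ p5) ∧ (¬¬p3 ∨ ¬p5))   [De Morgan]
≡ ¬p3 ∨ ((¬p3 ∨ p5) ∧ (p3 ∨ ¬p5))   [double negation]
≡ ¬p3 ∨ (¬p3 ∧ p3) ∨ (¬p3 ∧ ¬p5) ∨ (p5 ∧ p3) ∨ (p5 ∧ ¬p5)   [distribute ∧ over ∨]
≡ ¬p3 ∨ (p5 ∧ p3)   [simplify]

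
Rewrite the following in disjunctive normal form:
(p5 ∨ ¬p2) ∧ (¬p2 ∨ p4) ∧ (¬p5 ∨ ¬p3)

(p5 ∨ ¬p2) ∧ (¬p2 ∨ p4) ∧ (¬p5 ∨ ¬p3)
⇔ p5 ∧ ¬p2 ∧ ¬p5 ∨ p5 ∧ ¬p2 ∧ ¬p3 ∨ p5 ∧ p4 ∧ ¬p5 ∨ p5 ∧ p4 ∧ ¬p3 ∨ ¬p2 ∧ ¬p2 ∧ ¬p5 ∨ ¬p2 ∧ ¬p2 ∧ ¬p3 ∨ ¬p2 ∧ p4 ∧ ¬p5 ∨ ¬p2 ∧ p4 ∧ ¬p3   (distribute ∧ over ∨)
⇔ p5 ∧ p4 ∧ ¬p3 ∨ ¬p2 ∧ ¬p5 ∨ ¬p2 ∧ ¬p3   (simplify)

p5 ∧ p4 ∧ ¬p3 ∨ ¬p2 ∧ ¬p5 ∨ ¬p2 ∧ ¬p3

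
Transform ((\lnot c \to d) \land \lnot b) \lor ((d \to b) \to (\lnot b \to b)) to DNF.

(c \land \lnot b) \lor (d \land \lnot b) \lor b

((\lnot c \to d) \land \lnot b) \lor ((d \to b) \to (\lnot b \to b))
≡ ((\lnot \lnot c \lor d) \land \lnot b) \lor ((d \to b) \to (\lnot b \to b))   (eliminate \to)
≡ ((\lnot \lnot c \lor d) \land \lnot b) \lor \lnot (d \to b) \lor (\lnot b \to b)   (eliminate \to)
≡ ((\lnot \lnot c \lor d) \land \lnot b) \lor \lnot (\lnot d \lor b) \lor (\lnot b \to b)   (eliminate \to)
≡ ((\lnot \lnot c \lor d) \land \lnot b) \lor \lnot (\lnot d \lor b) \lor \lnot \lnot b \lor b   (eliminate \to)
≡ ((c \lor d) \land \lnot b) \lor \lnot (\lnot d \lor b) \lor \lnot \lnot b \lor b   (double negation)
≡ ((c \lor d) \land \lnot b) \lor (\lnot \lnot d \land \lnot b) \lor \lnot \lnot b \lor b   (De Morgan)
≡ ((c \lor d) \land \lnot b) \lor (d \land \lnot b) \lor \lnot \lnot b \lor b   (double negation)
≡ ((c \lor d) \land \lnot b) \lor (d \land \lnot b) \lor b \lor b   (double negation)
≡ (c \land \lnot b) \lor (d \land \lnot b) \lor (d \land \lnot b) \lor b \lor b   (distribute \land over \lor)
≡ (c \land \lnot b) \lor (d \land \lnot b) \lor b   (simplify)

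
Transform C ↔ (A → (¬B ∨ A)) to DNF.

C ↔ (A → (¬B ∨ A))
≡ (C → (A → (¬B ∨ A))) ∧ ((A → (¬B ∨ A)) → C)
≡ (¬C ∨ (A → (¬B ∨ A))) ∧ ((A → (¬B ∨ A)) → C)
≡ (¬C ∨ ¬A ∨ ¬B ∨ A) ∧ ((A → (¬B ∨ A)) → C)
≡ (¬C ∨ ¬A ∨ ¬B ∨ A) ∧ (¬(A → (¬B ∨ A)) ∨ C)
≡ (¬C ∨ ¬A ∨ ¬B ∨ A) ∧ (¬(¬A ∨ ¬B ∨ A) ∨ C)
≡ (¬C ∨ ¬A ∨ ¬B ∨ A) ∧ ((¬¬A ∧ ¬¬B ∧ ¬A) ∨ C)
≡ (¬C ∨ ¬A ∨ ¬B ∨ A) ∧ ((A ∧ ¬¬B ∧ ¬A) ∨ C)
≡ (¬C ∨ ¬A ∨ ¬B ∨ A) ∧ ((A ∧ B ∧ ¬A) ∨ C)
≡ (¬C ∧ A ∧ B ∧ ¬A) ∨ (¬C ∧ C) ∨ (¬A ∧ A ∧ B ∧ ¬A) ∨ (¬A ∧ C) ∨ (¬B ∧ A ∧ B ∧ ¬A) ∨ (¬B ∧ C) ∨ (A ∧ A ∧ B ∧ ¬A) ∨ (A ∧ C)
≡ (¬A ∧ C) ∨ (¬B ∧ C) ∨ (A ∧ C)

(¬A ∧ C) ∨ (¬B ∧ C) ∨ (A ∧ C)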